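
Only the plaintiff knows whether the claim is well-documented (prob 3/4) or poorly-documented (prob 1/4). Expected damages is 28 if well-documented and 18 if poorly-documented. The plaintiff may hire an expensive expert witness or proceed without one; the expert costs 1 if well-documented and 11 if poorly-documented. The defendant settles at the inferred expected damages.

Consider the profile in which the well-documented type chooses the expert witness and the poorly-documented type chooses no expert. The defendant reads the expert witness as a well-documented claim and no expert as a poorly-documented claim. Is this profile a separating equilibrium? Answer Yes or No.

Under these beliefs, the expert witness earns settlement 28 and no expert earns settlement 18.
well-documented: the expert witness nets 28 − 1 = 27; no expert nets 18. well-documented prefers the expert witness.
poorly-documented: the expert witness nets 28 − 11 = 17; no expert nets 18. poorly-documented prefers no expert.
Neither type deviates, so the separating profile is an equilibrium.

Yes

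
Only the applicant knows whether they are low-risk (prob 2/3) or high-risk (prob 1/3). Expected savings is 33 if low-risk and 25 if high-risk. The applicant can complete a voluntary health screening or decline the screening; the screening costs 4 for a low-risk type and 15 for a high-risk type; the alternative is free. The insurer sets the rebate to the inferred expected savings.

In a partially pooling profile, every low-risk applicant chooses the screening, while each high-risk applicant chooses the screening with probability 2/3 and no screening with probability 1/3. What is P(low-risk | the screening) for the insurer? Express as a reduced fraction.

3/4

P(the screening) = (2/3)·1 + (1/3)·(2/3) = 8/9.
By Bayes' rule, P(low-risk | the screening) = (2/3) / (8/9) = 3/4.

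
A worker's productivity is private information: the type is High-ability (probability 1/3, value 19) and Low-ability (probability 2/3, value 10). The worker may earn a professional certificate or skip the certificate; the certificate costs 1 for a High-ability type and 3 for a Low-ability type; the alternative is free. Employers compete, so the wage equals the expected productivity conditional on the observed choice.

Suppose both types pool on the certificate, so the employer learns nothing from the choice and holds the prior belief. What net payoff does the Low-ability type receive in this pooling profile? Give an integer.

Pooled wage = 1/3·19 + 2/3·10 = 13.
Low-ability pays cost 3 for the certificate, so net payoff = 13 − 3 = 10.

10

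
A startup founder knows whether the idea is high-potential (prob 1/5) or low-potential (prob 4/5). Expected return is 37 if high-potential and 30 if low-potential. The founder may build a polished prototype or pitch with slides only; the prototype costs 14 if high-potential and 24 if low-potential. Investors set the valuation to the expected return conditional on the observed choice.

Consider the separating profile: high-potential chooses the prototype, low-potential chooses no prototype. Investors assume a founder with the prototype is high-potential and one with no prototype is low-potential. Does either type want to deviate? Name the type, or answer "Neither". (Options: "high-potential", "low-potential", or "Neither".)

high-potential

The prototype pays 37; no prototype pays 30.
high-potential: assigned the prototype, nets 37 − 14 = 23; deviating to no prototype nets 30.
low-potential: assigned no prototype, nets 30; deviating to the prototype nets 37 − 24 = 13.
The high-potential type gains 7 by deviating.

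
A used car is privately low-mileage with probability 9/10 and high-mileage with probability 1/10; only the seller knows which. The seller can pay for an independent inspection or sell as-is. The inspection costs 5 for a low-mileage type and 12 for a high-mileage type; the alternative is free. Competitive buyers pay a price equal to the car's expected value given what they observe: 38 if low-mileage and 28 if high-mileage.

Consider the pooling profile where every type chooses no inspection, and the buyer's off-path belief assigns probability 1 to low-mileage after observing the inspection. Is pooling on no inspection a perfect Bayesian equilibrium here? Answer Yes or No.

On path, the buyer holds the prior and pays 9/10·38 + 1/10·28 = 37. Off path (the inspection), believing low-mileage, it pays 38.
low-mileage: no inspection nets 37; the inspection nets 38 − 5 = 33. low-mileage stays.
high-mileage: no inspection nets 37; the inspection nets 38 − 12 = 26. high-mileage stays.
No type deviates, so pooling is sustained.

Yes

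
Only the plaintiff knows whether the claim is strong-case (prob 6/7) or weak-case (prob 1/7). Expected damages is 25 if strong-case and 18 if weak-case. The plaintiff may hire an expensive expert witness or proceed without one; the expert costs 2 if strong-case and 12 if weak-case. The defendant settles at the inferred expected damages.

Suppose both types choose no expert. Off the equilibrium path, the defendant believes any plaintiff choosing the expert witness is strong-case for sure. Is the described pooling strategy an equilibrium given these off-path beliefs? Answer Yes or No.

On path, the defendant holds the prior and pays 6/7·25 + 1/7·18 = 24. Off path (the expert witness), believing strong-case, it pays 25.
strong-case: no expert nets 24; the expert witness nets 25 − 2 = 23. strong-case stays.
weak-case: no expert nets 24; the expert witness nets 25 − 12 = 13. weak-case stays.
No type deviates, so pooling is sustained.

Yes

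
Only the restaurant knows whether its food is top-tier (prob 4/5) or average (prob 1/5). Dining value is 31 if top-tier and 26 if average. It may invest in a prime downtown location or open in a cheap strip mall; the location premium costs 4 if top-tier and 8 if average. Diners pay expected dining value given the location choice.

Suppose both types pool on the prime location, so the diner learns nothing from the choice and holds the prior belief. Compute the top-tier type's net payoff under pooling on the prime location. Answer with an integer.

Pooled price premium = 4/5·31 + 1/5·26 = 30.
top-tier pays cost 4 for the prime location, so net payoff = 30 − 4 = 26.

26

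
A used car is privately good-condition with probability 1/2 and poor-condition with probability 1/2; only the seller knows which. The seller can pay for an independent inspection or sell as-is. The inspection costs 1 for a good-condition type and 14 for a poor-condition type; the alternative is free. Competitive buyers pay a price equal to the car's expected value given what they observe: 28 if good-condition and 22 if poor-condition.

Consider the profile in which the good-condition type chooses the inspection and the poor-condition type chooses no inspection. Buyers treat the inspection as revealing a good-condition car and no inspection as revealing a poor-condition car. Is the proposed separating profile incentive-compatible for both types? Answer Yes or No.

Yes

Under these beliefs, the inspection earns price 28 and no inspection earns price 22.
good-condition: the inspection nets 28 − 1 = 27; no inspection nets 22. good-condition prefers the inspection.
poor-condition: the inspection nets 28 − 14 = 14; no inspection nets 22. poor-condition prefers no inspection.
Neither type deviates, so the separating profile is an equilibrium.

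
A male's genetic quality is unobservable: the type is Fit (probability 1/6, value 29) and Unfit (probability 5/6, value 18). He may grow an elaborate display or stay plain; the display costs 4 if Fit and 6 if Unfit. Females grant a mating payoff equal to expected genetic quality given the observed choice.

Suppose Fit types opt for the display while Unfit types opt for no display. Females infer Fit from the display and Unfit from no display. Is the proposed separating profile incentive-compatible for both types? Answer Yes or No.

Under these beliefs, the display earns mating payoff 29 and no display earns mating payoff 18.
Fit: the display nets 29 − 4 = 25; no display nets 18. Fit prefers the display.
Unfit: the display nets 29 − 6 = 23; no display nets 18. Unfit would deviate to the display.
Unfit has a profitable deviation, so the profile is not an equilibrium.

No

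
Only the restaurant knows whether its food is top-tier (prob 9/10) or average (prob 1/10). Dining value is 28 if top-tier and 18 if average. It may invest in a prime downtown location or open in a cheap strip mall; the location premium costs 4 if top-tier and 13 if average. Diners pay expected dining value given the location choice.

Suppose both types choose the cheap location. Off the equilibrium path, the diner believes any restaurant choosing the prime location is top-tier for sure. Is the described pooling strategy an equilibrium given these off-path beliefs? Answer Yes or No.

Yes

On path, the diner holds the prior and pays 9/10·28 + 1/10·18 = 27. Off path (the prime location), believing top-tier, it pays 28.
top-tier: the cheap location nets 27; the prime location nets 28 − 4 = 24. top-tier stays.
average: the cheap location nets 27; the prime location nets 28 − 13 = 15. average stays.
No type deviates, so pooling is sustained.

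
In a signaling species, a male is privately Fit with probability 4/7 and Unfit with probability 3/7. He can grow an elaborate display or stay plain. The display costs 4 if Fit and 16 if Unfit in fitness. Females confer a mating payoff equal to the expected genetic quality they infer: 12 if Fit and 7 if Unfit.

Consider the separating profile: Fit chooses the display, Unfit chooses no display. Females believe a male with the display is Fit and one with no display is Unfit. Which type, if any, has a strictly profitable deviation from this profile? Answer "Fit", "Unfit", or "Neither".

Neither

The display pays 12; no display pays 7.
Fit: assigned the display, nets 12 − 4 = 8; deviating to no display nets 7.
Unfit: assigned no display, nets 7; deviating to the display nets 12 − 16 = -4.
Both types strictly prefer their assigned action; no profitable deviation.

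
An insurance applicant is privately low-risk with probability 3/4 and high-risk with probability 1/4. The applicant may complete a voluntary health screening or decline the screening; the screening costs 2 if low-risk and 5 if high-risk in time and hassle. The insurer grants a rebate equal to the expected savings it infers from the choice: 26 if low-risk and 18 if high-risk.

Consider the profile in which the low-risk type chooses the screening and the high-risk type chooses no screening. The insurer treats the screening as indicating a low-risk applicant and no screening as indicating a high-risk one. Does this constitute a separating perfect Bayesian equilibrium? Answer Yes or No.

No

Under these beliefs, the screening earns rebate 26 and no screening earns rebate 18.
low-risk: the screening nets 26 − 2 = 24; no screening nets 18. low-risk prefers the screening.
high-risk: the screening nets 26 − 5 = 21; no screening nets 18. high-risk would deviate to the screening.
high-risk has a profitable deviation, so the profile is not an equilibrium.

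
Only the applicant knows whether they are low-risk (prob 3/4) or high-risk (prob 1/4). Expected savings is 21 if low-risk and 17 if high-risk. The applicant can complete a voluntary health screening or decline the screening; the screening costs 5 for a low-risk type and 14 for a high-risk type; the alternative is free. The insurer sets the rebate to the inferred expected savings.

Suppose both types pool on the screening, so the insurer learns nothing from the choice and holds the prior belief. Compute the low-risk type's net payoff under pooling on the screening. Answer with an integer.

15

Pooled rebate = 3/4·21 + 1/4·17 = 20.
low-risk pays cost 5 for the screening, so net payoff = 20 − 5 = 15.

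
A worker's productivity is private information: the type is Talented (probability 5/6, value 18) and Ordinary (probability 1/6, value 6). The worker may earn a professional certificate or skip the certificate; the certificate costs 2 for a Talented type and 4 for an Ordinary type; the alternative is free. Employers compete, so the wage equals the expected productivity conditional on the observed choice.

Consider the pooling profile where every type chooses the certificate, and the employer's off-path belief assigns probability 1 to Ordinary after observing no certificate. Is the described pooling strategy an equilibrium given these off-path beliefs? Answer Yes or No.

On path, the employer holds the prior and pays 5/6·18 + 1/6·6 = 16. Off path (no certificate), believing Ordinary, it pays 6.
Talented: the certificate nets 16 − 2 = 14; no certificate nets 6. Talented stays.
Ordinary: the certificate nets 16 − 4 = 12; no certificate nets 6. Ordinary stays.
No type deviates, so pooling is sustained.

Yes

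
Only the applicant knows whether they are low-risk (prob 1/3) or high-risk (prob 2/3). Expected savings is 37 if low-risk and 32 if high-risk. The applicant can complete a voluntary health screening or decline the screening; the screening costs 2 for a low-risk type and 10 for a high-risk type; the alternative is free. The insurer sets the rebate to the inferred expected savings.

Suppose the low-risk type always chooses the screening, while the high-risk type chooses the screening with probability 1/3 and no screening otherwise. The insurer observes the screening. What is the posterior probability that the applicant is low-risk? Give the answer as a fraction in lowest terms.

P(the screening) = (1/3)·1 + (2/3)·(1/3) = 5/9.
By Bayes' rule, P(low-risk | the screening) = (1/3) / (5/9) = 3/5.

3/5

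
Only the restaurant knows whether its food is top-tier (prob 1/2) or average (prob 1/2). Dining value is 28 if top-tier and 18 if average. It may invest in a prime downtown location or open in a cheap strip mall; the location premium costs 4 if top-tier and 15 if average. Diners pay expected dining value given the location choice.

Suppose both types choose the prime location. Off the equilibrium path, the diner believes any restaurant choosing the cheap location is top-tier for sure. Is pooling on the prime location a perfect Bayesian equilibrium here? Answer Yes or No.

No

On path, the diner holds the prior and pays 1/2·28 + 1/2·18 = 23. Off path (the cheap location), believing top-tier, it pays 28.
top-tier: the prime location nets 23 − 4 = 19; the cheap location nets 28. top-tier would deviate.
average: the prime location nets 23 − 15 = 8; the cheap location nets 28. average would deviate.
A type deviates, so pooling fails.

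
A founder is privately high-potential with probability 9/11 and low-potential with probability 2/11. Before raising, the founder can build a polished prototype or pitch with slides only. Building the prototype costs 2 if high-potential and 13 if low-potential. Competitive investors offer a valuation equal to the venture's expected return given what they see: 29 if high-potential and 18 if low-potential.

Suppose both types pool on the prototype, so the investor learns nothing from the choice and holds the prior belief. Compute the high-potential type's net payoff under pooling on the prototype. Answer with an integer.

Pooled valuation = 9/11·29 + 2/11·18 = 27.
high-potential pays cost 2 for the prototype, so net payoff = 27 − 2 = 25.

25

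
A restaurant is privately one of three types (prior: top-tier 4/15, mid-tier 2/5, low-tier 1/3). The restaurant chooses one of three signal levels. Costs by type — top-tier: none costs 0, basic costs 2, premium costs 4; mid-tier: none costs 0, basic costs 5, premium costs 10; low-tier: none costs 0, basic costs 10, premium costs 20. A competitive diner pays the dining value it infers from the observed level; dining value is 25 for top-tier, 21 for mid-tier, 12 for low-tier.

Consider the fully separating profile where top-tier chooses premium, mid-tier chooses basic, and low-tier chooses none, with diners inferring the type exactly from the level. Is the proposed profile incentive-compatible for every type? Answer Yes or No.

Yes

Separating price premiums: premium → 25, basic → 21, none → 12.
top-tier (assigned premium): none: 12 − 0 = 12; basic: 21 − 2 = 19; premium: 25 − 4 = 21. top-tier stays.
mid-tier (assigned basic): none: 12 − 0 = 12; basic: 21 − 5 = 16; premium: 25 − 10 = 15. mid-tier stays.
low-tier (assigned none): none: 12 − 0 = 12; basic: 21 − 10 = 11; premium: 25 − 20 = 5. low-tier stays.
Every type prefers its assigned level; separation holds.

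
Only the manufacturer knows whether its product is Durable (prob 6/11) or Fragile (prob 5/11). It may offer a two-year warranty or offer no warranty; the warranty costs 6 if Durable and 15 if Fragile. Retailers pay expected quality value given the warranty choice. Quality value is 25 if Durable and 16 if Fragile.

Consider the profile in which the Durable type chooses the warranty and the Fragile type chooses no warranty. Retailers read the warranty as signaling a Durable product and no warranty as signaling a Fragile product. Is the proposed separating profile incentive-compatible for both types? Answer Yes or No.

Under these beliefs, the warranty earns price 25 and no warranty earns price 16.
Durable: the warranty nets 25 − 6 = 19; no warranty nets 16. Durable prefers the warranty.
Fragile: the warranty nets 25 − 15 = 10; no warranty nets 16. Fragile prefers no warranty.
Neither type deviates, so the separating profile is an equilibrium.

Yes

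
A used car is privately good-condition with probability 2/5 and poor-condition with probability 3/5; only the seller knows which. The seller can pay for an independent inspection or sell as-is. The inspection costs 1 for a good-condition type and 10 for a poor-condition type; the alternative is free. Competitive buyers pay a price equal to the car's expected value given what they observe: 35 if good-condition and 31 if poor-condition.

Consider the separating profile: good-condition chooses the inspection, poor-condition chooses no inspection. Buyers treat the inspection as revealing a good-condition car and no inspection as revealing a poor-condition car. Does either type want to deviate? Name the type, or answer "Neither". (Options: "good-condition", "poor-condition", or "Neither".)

Neither

The inspection pays 35; no inspection pays 31.
good-condition: assigned the inspection, nets 35 − 1 = 34; deviating to no inspection nets 31.
poor-condition: assigned no inspection, nets 31; deviating to the inspection nets 35 − 10 = 25.
Both types strictly prefer their assigned action; no profitable deviation.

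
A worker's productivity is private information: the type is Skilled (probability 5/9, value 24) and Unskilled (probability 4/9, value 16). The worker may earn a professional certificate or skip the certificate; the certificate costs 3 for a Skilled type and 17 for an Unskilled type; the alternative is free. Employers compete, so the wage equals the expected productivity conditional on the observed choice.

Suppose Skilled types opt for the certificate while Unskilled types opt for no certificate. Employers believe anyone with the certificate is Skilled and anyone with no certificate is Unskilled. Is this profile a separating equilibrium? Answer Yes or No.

Under these beliefs, the certificate earns wage 24 and no certificate earns wage 16.
Skilled: the certificate nets 24 − 3 = 21; no certificate nets 16. Skilled prefers the certificate.
Unskilled: the certificate nets 24 − 17 = 7; no certificate nets 16. Unskilled prefers no certificate.
Neither type deviates, so the separating profile is an equilibrium.

Yes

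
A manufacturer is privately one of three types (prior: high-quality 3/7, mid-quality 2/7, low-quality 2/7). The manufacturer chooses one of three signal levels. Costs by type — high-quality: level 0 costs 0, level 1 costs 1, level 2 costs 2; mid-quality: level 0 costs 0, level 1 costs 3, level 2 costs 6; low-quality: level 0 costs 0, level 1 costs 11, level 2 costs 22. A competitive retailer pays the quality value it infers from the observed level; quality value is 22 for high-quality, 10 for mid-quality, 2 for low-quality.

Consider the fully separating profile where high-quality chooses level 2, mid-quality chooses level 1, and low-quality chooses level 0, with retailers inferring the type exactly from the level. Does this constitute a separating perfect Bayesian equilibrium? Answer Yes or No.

No

Separating prices: level 2 → 22, level 1 → 10, level 0 → 2.
high-quality (assigned level 2): level 0: 2 − 0 = 2; level 1: 10 − 1 = 9; level 2: 22 − 2 = 20. high-quality stays.
mid-quality (assigned level 1): level 0: 2 − 0 = 2; level 1: 10 − 3 = 7; level 2: 22 − 6 = 16. mid-quality prefers level 2.
low-quality (assigned level 0): level 0: 2 − 0 = 2; level 1: 10 − 11 = -1; level 2: 22 − 22 = 0. low-quality stays.
At least one type deviates; the separating profile fails.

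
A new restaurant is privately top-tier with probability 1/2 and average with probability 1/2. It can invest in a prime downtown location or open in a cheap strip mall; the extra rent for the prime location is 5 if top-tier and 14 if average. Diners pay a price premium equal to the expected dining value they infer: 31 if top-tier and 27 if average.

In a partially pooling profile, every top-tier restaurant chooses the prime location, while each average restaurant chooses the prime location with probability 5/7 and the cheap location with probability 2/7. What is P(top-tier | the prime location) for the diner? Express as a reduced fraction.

P(the prime location) = (1/2)·1 + (1/2)·(5/7) = 6/7.
By Bayes' rule, P(top-tier | the prime location) = (1/2) / (6/7) = 7/12.

7/12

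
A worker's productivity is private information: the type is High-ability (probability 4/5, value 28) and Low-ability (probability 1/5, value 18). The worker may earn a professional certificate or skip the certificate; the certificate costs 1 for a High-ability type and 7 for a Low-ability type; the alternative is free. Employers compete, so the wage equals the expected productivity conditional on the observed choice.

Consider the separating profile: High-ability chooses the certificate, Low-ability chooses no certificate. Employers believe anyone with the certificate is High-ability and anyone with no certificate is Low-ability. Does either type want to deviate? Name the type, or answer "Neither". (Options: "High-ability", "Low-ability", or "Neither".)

The certificate pays 28; no certificate pays 18.
High-ability: assigned the certificate, nets 28 − 1 = 27; deviating to no certificate nets 18.
Low-ability: assigned no certificate, nets 18; deviating to the certificate nets 28 − 7 = 21.
The Low-ability type gains 3 by deviating.

Low-ability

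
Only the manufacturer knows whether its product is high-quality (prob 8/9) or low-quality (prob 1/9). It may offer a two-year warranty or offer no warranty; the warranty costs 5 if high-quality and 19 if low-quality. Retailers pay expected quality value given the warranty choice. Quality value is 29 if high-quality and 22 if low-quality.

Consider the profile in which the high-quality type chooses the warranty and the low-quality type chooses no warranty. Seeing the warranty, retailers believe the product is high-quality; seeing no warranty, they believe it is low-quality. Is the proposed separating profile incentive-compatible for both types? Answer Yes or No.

Under these beliefs, the warranty earns price 29 and no warranty earns price 22.
high-quality: the warranty nets 29 − 5 = 24; no warranty nets 22. high-quality prefers the warranty.
low-quality: the warranty nets 29 − 19 = 10; no warranty nets 22. low-quality prefers no warranty.
Neither type deviates, so the separating profile is an equilibrium.

Yes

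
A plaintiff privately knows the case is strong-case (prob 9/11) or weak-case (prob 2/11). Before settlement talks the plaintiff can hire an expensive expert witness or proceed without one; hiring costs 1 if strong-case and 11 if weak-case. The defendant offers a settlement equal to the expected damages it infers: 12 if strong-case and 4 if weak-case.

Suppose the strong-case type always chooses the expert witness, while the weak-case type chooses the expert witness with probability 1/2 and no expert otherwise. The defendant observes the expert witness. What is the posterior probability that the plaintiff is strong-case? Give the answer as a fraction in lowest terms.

9/10

P(the expert witness) = (9/11)·1 + (2/11)·(1/2) = 10/11.
By Bayes' rule, P(strong-case | the expert witness) = (9/11) / (10/11) = 9/10.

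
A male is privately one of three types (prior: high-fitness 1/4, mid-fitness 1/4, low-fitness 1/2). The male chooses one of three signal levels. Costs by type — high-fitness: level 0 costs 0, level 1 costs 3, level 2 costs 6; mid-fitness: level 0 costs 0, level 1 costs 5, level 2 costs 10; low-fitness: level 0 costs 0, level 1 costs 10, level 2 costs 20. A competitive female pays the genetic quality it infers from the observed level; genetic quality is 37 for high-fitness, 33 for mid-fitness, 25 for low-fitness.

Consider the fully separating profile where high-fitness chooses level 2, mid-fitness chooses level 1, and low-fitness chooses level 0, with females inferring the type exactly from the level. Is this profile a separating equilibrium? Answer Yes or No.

Separating mating payoffs: level 2 → 37, level 1 → 33, level 0 → 25.
high-fitness (assigned level 2): level 0: 25 − 0 = 25; level 1: 33 − 3 = 30; level 2: 37 − 6 = 31. high-fitness stays.
mid-fitness (assigned level 1): level 0: 25 − 0 = 25; level 1: 33 − 5 = 28; level 2: 37 − 10 = 27. mid-fitness stays.
low-fitness (assigned level 0): level 0: 25 − 0 = 25; level 1: 33 − 10 = 23; level 2: 37 − 20 = 17. low-fitness stays.
Every type prefers its assigned level; separation holds.

Yes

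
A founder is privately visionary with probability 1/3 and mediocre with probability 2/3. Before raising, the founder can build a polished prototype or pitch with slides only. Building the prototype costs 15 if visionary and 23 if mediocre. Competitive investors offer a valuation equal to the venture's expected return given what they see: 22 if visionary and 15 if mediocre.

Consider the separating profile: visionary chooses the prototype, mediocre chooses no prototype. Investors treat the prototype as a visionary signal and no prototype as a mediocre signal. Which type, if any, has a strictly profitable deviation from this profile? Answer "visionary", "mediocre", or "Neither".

The prototype pays 22; no prototype pays 15.
visionary: assigned the prototype, nets 22 − 15 = 7; deviating to no prototype nets 15.
mediocre: assigned no prototype, nets 15; deviating to the prototype nets 22 − 23 = -1.
The visionary type gains 8 by deviating.

visionary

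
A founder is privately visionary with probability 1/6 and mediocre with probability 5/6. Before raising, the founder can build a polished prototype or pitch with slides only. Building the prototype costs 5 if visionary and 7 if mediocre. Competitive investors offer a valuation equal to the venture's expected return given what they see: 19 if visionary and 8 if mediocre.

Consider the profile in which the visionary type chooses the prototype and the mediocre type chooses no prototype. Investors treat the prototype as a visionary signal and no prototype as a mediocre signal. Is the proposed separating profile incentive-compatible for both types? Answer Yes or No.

Under these beliefs, the prototype earns valuation 19 and no prototype earns valuation 8.
visionary: the prototype nets 19 − 5 = 14; no prototype nets 8. visionary prefers the prototype.
mediocre: the prototype nets 19 − 7 = 12; no prototype nets 8. mediocre would deviate to the prototype.
mediocre has a profitable deviation, so the profile is not an equilibrium.

No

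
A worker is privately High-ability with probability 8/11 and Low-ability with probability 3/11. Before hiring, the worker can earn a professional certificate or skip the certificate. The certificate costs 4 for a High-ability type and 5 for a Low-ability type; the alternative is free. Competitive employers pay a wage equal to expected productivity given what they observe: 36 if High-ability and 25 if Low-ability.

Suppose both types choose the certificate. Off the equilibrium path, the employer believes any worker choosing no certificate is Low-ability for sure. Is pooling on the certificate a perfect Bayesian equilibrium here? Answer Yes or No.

On path, the employer holds the prior and pays 8/11·36 + 3/11·25 = 33. Off path (no certificate), believing Low-ability, it pays 25.
High-ability: the certificate nets 33 − 4 = 29; no certificate nets 25. High-ability stays.
Low-ability: the certificate nets 33 − 5 = 28; no certificate nets 25. Low-ability stays.
No type deviates, so pooling is sustained.

Yes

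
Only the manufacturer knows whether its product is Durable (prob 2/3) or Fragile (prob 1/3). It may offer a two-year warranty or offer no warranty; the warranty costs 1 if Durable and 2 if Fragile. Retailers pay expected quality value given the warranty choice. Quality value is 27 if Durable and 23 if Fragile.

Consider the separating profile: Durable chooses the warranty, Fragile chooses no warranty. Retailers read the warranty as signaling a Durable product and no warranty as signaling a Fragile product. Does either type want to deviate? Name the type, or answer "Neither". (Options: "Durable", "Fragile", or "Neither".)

Fragile

The warranty pays 27; no warranty pays 23.
Durable: assigned the warranty, nets 27 − 1 = 26; deviating to no warranty nets 23.
Fragile: assigned no warranty, nets 23; deviating to the warranty nets 27 − 2 = 25.
The Fragile type gains 2 by deviating.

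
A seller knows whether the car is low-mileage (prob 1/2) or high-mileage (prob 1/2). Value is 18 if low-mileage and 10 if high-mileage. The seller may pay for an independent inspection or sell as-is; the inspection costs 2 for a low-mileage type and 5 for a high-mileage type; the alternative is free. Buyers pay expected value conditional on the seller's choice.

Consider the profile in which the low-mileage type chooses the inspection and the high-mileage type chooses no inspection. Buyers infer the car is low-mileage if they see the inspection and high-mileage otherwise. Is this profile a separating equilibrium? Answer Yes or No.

Under these beliefs, the inspection earns price 18 and no inspection earns price 10.
low-mileage: the inspection nets 18 − 2 = 16; no inspection nets 10. low-mileage prefers the inspection.
high-mileage: the inspection nets 18 − 5 = 13; no inspection nets 10. high-mileage would deviate to the inspection.
high-mileage has a profitable deviation, so the profile is not an equilibrium.

No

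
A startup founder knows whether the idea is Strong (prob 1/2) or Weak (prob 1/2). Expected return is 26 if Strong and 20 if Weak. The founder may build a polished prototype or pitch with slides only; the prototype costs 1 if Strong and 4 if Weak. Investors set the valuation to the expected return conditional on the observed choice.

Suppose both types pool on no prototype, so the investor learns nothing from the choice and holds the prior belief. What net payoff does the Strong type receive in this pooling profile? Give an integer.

23

Pooled valuation = 1/2·26 + 1/2·20 = 23.
Strong pays no cost for no prototype, so net payoff = 23.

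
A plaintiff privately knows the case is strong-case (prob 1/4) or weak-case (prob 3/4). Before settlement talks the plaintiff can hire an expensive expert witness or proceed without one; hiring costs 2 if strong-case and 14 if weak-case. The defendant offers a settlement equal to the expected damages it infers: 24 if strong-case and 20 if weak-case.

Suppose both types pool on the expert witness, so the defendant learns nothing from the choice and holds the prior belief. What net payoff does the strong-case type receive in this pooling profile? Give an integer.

Pooled settlement = 1/4·24 + 3/4·20 = 21.
strong-case pays cost 2 for the expert witness, so net payoff = 21 − 2 = 19.

19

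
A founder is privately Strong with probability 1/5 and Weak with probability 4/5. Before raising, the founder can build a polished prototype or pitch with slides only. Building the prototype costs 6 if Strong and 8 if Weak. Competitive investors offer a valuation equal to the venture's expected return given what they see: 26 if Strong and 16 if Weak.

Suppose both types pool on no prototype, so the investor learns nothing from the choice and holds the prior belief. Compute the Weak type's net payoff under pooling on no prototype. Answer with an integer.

18

Pooled valuation = 1/5·26 + 4/5·16 = 18.
Weak pays no cost for no prototype, so net payoff = 18.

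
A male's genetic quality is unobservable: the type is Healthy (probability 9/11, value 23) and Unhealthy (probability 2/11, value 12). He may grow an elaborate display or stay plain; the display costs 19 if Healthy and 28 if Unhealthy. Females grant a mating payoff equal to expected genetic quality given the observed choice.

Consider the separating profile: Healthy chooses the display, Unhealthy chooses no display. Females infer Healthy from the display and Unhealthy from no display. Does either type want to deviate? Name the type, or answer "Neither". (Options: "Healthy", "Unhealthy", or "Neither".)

Healthy

The display pays 23; no display pays 12.
Healthy: assigned the display, nets 23 − 19 = 4; deviating to no display nets 12.
Unhealthy: assigned no display, nets 12; deviating to the display nets 23 − 28 = -5.
The Healthy type gains 8 by deviating.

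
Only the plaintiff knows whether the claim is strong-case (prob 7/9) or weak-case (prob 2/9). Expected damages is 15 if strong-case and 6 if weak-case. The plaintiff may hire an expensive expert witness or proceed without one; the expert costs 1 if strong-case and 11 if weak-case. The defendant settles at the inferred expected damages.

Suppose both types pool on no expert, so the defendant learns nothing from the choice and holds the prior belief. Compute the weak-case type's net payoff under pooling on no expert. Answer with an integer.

13

Pooled settlement = 7/9·15 + 2/9·6 = 13.
weak-case pays no cost for no expert, so net payoff = 13.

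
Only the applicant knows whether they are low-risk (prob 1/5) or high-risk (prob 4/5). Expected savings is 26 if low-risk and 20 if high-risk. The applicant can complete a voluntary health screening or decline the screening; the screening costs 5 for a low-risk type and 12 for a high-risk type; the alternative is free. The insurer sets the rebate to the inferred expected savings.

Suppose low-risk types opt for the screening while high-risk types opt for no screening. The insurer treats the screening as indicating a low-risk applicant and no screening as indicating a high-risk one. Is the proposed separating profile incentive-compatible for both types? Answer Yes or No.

Yes

Under these beliefs, the screening earns rebate 26 and no screening earns rebate 20.
low-risk: the screening nets 26 − 5 = 21; no screening nets 20. low-risk prefers the screening.
high-risk: the screening nets 26 − 12 = 14; no screening nets 20. high-risk prefers no screening.
Neither type deviates, so the separating profile is an equilibrium.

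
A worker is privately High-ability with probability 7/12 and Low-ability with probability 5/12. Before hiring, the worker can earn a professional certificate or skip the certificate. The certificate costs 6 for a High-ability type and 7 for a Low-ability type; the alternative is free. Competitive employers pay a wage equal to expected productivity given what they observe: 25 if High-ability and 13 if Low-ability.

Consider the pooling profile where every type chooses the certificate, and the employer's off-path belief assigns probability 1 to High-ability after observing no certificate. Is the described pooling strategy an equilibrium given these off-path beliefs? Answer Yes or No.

On path, the employer holds the prior and pays 7/12·25 + 5/12·13 = 20. Off path (no certificate), believing High-ability, it pays 25.
High-ability: the certificate nets 20 − 6 = 14; no certificate nets 25. High-ability would deviate.
Low-ability: the certificate nets 20 − 7 = 13; no certificate nets 25. Low-ability would deviate.
A type deviates, so pooling fails.

No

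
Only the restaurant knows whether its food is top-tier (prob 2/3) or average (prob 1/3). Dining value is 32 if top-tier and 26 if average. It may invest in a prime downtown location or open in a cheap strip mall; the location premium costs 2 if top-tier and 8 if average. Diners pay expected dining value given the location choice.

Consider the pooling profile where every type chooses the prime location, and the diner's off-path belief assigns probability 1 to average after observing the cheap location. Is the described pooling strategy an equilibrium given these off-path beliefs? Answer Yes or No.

No

On path, the diner holds the prior and pays 2/3·32 + 1/3·26 = 30. Off path (the cheap location), believing average, it pays 26.
top-tier: the prime location nets 30 − 2 = 28; the cheap location nets 26. top-tier stays.
average: the prime location nets 30 − 8 = 22; the cheap location nets 26. average would deviate.
A type deviates, so pooling fails.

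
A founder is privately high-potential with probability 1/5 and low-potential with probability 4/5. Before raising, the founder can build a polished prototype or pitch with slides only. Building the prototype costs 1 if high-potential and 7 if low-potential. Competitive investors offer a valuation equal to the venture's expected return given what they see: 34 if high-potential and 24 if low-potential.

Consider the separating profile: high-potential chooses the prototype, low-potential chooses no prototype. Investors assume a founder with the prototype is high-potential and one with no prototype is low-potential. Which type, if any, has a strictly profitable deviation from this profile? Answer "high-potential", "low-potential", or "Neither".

low-potential

The prototype pays 34; no prototype pays 24.
high-potential: assigned the prototype, nets 34 − 1 = 33; deviating to no prototype nets 24.
low-potential: assigned no prototype, nets 24; deviating to the prototype nets 34 − 7 = 27.
The low-potential type gains 3 by deviating.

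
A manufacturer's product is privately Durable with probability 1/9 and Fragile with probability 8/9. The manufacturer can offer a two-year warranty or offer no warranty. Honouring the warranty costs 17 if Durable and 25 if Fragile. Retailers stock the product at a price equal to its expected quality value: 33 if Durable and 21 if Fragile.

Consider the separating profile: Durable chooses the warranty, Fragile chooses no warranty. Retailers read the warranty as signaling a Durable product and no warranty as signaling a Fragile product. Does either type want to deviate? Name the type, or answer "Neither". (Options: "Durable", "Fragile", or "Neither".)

Durable

The warranty pays 33; no warranty pays 21.
Durable: assigned the warranty, nets 33 − 17 = 16; deviating to no warranty nets 21.
Fragile: assigned no warranty, nets 21; deviating to the warranty nets 33 − 25 = 8.
The Durable type gains 5 by deviating.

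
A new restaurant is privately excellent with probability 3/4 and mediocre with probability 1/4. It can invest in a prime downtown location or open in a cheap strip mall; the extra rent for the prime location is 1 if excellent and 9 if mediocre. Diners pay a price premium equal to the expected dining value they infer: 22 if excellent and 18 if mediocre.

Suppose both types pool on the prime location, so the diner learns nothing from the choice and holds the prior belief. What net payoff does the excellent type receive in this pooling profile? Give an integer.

Pooled price premium = 3/4·22 + 1/4·18 = 21.
excellent pays cost 1 for the prime location, so net payoff = 21 − 1 = 20.

20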